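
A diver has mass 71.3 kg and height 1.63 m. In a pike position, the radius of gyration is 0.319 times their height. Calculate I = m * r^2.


r = 0.319 * 1.63 = 0.51997 m
I = m * r^2 = 71.3 * 0.270369 = 19.277 kg*m^2

19.277 kg*m^2


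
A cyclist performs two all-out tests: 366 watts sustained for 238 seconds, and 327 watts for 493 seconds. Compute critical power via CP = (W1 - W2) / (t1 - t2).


W1 = P1 * t1 = 366 * 238 = 87108 J
W2 = P2 * t2 = 327 * 493 = 161211 J
CP = (87108 - 161211) / (238 - 493)
= 290.6 W

290.6 W


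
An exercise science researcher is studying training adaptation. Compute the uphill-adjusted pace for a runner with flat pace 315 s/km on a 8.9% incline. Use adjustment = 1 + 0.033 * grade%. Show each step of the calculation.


Adjustment factor = 1 + 0.033 * 8.9 = 1.2937
Grade-adjusted pace = 315 * 1.2937 = 407.52 s/km

407.52 s/km


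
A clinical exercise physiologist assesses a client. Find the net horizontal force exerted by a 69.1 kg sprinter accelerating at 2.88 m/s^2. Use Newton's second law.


Newton's second law: F = m * a
F = 69.1 * 2.88 = 199.01 N

199.01 N


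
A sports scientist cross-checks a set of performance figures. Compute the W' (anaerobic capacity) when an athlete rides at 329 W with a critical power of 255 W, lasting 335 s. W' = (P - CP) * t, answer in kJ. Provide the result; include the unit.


Above-CP power = 74 W
Duration = 335 s
W' = 74 * 335 = 24790 J
Convert: 24790 / 1000 = 24.79 kJ

24.79 kJ


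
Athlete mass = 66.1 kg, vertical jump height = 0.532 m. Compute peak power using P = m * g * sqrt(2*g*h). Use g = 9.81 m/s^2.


sqrt(2 * 9.81 * 0.532) = sqrt(10.43784) = 3.230765 m/s
P = 66.1 * 9.81 * 3.230765
= 2094.96 W

2094.96 W


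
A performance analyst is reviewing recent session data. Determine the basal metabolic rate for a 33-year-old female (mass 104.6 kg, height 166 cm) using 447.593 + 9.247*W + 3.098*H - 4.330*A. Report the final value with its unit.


BMR = 447.593 + 9.247*104.6 + 3.098*166 - 4.330*33
= 1786.21 kcal/day

1786.21 kcal/day


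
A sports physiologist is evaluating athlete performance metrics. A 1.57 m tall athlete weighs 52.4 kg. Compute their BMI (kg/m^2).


height^2 = 2.4649 m^2
BMI = 52.4 / 2.4649 = 21.26 kg/m^2

21.26 kg/m^2


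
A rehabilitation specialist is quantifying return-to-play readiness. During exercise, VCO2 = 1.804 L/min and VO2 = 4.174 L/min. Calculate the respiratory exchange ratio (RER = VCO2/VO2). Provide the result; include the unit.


RER = VCO2 / VO2
= 1.804 / 4.174
= 0.4322

0.4322


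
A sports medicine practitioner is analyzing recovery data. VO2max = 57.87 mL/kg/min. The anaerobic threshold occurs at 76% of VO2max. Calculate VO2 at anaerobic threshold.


AT fraction = 76 / 100 = 0.76
AT VO2 = 57.87 * 0.76
= 43.98 mL/kg/min

43.98 mL/kg/min


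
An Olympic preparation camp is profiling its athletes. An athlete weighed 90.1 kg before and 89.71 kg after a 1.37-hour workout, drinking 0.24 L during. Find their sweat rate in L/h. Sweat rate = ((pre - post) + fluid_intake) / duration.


Body mass change = 0.39 kg
Total sweat loss = 0.39 + 0.24 = 0.63 L
Rate = 0.63 / 1.37 = 0.46 L/h

0.46 L/h


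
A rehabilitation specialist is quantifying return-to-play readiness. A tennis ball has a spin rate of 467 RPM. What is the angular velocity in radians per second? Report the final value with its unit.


Convert RPM to rad/s: multiply by 2*pi and divide by 60
omega = 467 * 2 * pi / 60
= 48.904 rad/s

48.904 rad/s


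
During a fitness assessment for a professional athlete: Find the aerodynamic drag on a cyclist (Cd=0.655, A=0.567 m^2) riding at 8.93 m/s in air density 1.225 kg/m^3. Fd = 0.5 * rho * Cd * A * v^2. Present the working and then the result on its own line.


Fd = 0.5 * 1.225 * 0.655 * 0.567 * 8.93^2
= 0.5 * 1.225 * 0.655 * 0.567 * 79.7449
= 18.14 N

18.14 N


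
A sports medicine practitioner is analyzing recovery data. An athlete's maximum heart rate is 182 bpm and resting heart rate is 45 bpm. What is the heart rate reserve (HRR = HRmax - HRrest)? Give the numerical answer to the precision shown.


HRR = HRmax - HRrest
= 182 - 45
= 137 bpm

137 bpm


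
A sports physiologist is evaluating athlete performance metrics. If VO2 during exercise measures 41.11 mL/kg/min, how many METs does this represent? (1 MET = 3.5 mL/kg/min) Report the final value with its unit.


METs = VO2 / 3.5 = 41.11 / 3.5 = 11.75

11.75 METs


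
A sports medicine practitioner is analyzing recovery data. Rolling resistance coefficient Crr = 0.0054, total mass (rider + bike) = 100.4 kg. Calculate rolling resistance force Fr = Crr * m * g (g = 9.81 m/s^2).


Fr = Crr * m * g
= 0.0054 * 100.4 * 9.81
= 5.319 N

5.319 N


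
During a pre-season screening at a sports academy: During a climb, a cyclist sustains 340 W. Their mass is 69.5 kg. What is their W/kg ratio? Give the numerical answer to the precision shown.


Power-to-weight = 340 W / 69.5 kg
= 4.892 W/kg

4.892 W/kg


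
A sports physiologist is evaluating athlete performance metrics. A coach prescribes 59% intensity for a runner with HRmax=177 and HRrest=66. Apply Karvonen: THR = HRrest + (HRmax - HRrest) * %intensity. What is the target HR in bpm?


Heart rate reserve = 177 - 66 = 111
Intensity fraction = 59 / 100 = 0.59
THR = 66 + 111 * 0.59 = 131.49 bpm

131.49 bpm


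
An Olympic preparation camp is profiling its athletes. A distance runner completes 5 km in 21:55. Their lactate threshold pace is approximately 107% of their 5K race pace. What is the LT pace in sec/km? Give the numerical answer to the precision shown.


Convert to seconds: 21 min 55 s = 1315 s
Pace per km = 1315 / 5 = 263.0 s/km
LT pace = 263.0 * 1.07 = 281.41 s/km

281.41 s/km


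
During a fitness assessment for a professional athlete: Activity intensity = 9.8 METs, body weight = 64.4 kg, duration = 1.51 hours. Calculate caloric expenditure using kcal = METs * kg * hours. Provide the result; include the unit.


kcal = 9.8 * 64.4 * 1.51
= 631.12 * 1.51
= 952.99 kcal

952.99 kcal


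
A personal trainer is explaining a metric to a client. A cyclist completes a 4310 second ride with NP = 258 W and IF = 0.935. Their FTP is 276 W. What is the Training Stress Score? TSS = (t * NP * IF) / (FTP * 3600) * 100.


t * NP * IF = 4310 * 258 * 0.935 = 1039701.3
FTP * 3600 = 993600
TSS = (1039701.3 / 993600) * 100 = 104.64

104.64 TSS


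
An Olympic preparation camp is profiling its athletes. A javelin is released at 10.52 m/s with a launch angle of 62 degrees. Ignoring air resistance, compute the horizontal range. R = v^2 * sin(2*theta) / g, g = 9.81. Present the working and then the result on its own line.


Launch speed squared = 110.6704
sin(2 * 62 deg) = 0.829038
Range = 110.6704 * 0.829038 / 9.81
= 9.353 m

9.353 m


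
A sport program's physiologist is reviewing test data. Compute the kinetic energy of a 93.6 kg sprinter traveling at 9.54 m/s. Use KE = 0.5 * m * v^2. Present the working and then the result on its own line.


Velocity squared = 91.0116
KE = 0.5 * 93.6 * 91.0116 = 4259.34 J

4259.34 J


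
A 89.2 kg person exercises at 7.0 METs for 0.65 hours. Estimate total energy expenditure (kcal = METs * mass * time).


Energy = METs * mass(kg) * time(h)
= 7.0 * 89.2 * 0.65
= 405.86 kcal

405.86 kcal


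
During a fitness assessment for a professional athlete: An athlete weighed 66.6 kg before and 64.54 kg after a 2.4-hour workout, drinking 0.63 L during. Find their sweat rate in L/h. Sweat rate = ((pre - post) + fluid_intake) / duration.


Body mass change = 2.06 kg
Total sweat loss = 2.06 + 0.63 = 2.69 L
Rate = 2.69 / 2.4 = 1.121 L/h

1.121 L/h


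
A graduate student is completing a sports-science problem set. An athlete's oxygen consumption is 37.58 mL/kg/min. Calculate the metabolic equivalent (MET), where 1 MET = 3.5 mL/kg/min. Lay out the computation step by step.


MET = VO2 / 3.5
= 37.58 / 3.5
= 10.74 METs

10.74 METs


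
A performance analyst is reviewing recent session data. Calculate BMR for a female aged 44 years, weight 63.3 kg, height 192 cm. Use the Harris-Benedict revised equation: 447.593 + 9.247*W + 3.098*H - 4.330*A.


Substituting values:
W term = 9.247 * 63.3 = 585.3351
H term = 3.098 * 192 = 594.816
A term = 4.330 * 44 = 190.52
BMR = 1437.22 kcal/day

1437.22 kcal/day


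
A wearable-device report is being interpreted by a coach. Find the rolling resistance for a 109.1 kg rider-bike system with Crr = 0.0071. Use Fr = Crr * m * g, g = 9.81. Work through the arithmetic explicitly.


m * g = 109.1 * 9.81 = 1070.271 N
Fr = 0.0071 * 1070.271 = 7.599 N

7.599 N


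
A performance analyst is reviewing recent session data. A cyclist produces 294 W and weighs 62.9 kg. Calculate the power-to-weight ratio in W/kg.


P/W = power / mass
= 294 / 62.9
= 4.674 W/kg

4.674 W/kg


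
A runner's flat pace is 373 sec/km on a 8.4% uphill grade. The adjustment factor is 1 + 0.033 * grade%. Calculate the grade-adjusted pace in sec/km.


Factor = 1 + 0.033 * 8.4 = 1.2772
Adjusted pace = 373 * 1.2772
= 476.4 sec/km

476.4 s/km


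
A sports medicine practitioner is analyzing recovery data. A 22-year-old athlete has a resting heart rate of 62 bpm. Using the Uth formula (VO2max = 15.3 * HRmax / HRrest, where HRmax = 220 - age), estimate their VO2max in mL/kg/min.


HRmax = 220 - 22 = 198 bpm
Ratio = HRmax / HRrest = 198 / 62 = 3.1935
VO2max = 15.3 * 3.1935 = 48.86 mL/kg/min

48.86 mL/kg/min


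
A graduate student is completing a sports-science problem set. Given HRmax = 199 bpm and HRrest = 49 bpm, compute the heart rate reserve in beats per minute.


Heart rate reserve = maximum HR minus resting HR
HRR = 199 - 49 = 150 bpm

150 bpm


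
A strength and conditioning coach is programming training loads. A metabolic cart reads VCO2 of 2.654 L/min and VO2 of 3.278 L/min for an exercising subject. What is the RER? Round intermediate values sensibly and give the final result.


RER = VCO2 / VO2 = 2.654 / 3.278 = 0.8096

0.8096


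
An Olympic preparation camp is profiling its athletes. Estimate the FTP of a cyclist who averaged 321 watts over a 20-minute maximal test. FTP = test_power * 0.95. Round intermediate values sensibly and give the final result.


FTP = 321 * 0.95 = 304.95 W

304.95 W


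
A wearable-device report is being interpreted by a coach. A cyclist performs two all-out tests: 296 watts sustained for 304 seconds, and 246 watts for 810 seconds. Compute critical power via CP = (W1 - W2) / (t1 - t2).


W1 = P1 * t1 = 296 * 304 = 89984 J
W2 = P2 * t2 = 246 * 810 = 199260 J
CP = (89984 - 199260) / (304 - 810)
= 215.96 W

215.96 W


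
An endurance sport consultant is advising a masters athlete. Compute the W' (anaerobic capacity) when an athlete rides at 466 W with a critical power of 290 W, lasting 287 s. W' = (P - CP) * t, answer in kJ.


Above-CP power = 176 W
Duration = 287 s
W' = 176 * 287 = 50512 J
Convert: 50512 / 1000 = 50.512 kJ

50.512 kJ


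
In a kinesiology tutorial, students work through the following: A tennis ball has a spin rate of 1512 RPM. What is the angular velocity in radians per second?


Convert RPM to rad/s: multiply by 2*pi and divide by 60
omega = 1512 * 2 * pi / 60
= 158.336 rad/s

158.336 rad/s


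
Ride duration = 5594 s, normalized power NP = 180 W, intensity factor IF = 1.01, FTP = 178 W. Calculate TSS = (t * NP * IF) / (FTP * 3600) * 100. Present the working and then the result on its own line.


Numerator = 5594 * 180 * 1.01 = 1016989.2
Denominator = 178 * 3600 = 640800
TSS = 1016989.2 / 640800 * 100
= 158.71

158.71 TSS


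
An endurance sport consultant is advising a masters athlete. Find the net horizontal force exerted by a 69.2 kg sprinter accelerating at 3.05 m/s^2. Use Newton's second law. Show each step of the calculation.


Newton's second law: F = m * a
F = 69.2 * 3.05 = 211.06 N

211.06 N


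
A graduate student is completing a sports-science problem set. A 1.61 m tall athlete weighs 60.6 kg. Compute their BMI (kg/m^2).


height^2 = 2.5921 m^2
BMI = 60.6 / 2.5921 = 23.38 kg/m^2

23.38 kg/m^2


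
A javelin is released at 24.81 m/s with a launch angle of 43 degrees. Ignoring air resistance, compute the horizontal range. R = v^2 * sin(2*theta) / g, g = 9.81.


Launch speed squared = 615.5361
sin(2 * 43 deg) = 0.997564
Range = 615.5361 * 0.997564 / 9.81
= 62.593 m

62.593 m


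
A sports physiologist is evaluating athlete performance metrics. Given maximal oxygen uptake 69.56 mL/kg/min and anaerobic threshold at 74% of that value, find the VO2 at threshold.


Percentage as decimal = 0.74
VO2 at AT = 69.56 * 0.74 = 51.47 mL/kg/min

51.47 mL/kg/min


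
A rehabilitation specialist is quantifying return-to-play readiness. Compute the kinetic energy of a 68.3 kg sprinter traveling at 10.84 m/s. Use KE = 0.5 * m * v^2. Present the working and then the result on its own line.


Velocity squared = 117.5056
KE = 0.5 * 68.3 * 117.5056 = 4012.82 J

4012.82 J


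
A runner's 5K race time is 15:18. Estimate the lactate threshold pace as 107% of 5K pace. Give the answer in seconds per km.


Total race time = 15*60 + 18 = 918 seconds
5K pace = 918 / 5 = 183.6 sec/km
LT pace = 183.6 * 1.07 = 196.45 sec/km

196.45 s/km


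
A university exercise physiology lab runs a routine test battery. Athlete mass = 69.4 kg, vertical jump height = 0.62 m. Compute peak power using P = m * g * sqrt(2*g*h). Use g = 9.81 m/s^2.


sqrt(2 * 9.81 * 0.62) = sqrt(12.1644) = 3.48775 m/s
P = 69.4 * 9.81 * 3.48775
= 2374.51 W

2374.51 W


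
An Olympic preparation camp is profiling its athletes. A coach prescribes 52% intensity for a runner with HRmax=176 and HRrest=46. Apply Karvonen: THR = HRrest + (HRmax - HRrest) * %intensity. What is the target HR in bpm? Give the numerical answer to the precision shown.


Heart rate reserve = 176 - 46 = 130
Intensity fraction = 52 / 100 = 0.52
THR = 46 + 130 * 0.52 = 113.6 bpm

113.6 bpm


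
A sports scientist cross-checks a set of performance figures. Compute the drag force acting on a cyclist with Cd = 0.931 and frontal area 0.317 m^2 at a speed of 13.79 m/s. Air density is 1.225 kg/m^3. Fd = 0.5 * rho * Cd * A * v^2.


Step 1: v^2 = 190.1641
Step 2: Fd = 0.5 * 1.225 * 0.931 * 0.317 * 190.1641
= 34.375 N

34.375 N


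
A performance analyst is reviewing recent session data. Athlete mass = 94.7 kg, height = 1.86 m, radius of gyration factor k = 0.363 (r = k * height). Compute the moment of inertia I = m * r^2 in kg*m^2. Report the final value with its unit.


r = k * height = 0.363 * 1.86 = 0.67518 m
r^2 = 0.67518^2 = 0.455868
I = 94.7 * 0.455868 = 43.171 kg*m^2

43.171 kg*m^2


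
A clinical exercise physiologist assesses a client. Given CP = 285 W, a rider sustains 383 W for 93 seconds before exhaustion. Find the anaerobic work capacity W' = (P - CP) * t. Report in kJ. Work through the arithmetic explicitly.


Excess power = 383 - 285 = 98 W
Work above CP = 98 * 93 = 9114 J
W' = 9.114 kJ

9.114 kJ


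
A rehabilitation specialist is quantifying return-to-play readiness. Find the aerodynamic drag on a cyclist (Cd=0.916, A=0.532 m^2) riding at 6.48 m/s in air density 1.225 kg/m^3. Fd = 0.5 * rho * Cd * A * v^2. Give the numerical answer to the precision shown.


Fd = 0.5 * 1.225 * 0.916 * 0.532 * 6.48^2
= 0.5 * 1.225 * 0.916 * 0.532 * 41.9904
= 12.533 N

12.533 N


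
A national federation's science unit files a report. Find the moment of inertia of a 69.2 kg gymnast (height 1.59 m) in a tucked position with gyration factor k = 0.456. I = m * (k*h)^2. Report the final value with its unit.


Radius of gyration = 0.456 * 1.59 = 0.72504 m
I = 69.2 * 0.72504^2
= 69.2 * 0.525683
= 36.377 kg*m^2

36.377 kg*m^2


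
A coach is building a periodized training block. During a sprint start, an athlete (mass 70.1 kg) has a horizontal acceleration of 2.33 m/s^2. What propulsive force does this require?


Propulsive force = mass * acceleration
= 70.1 kg * 2.33 m/s^2
= 163.33 N

163.33 N


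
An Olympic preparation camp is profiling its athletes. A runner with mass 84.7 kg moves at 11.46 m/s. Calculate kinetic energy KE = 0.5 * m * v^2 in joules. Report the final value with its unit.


v^2 = 11.46^2 = 131.3316
KE = 0.5 * 84.7 * 131.3316
= 5561.89 J

5561.89 J


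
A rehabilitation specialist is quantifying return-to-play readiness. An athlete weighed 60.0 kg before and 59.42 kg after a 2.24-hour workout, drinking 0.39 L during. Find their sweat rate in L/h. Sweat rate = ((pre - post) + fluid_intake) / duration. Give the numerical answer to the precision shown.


Body mass change = 0.58 kg
Total sweat loss = 0.58 + 0.39 = 0.97 L
Rate = 0.97 / 2.24 = 0.433 L/h

0.433 L/h


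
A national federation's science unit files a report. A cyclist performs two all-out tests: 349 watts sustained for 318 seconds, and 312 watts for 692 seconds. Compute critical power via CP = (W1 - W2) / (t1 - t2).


W1 = P1 * t1 = 349 * 318 = 110982 J
W2 = P2 * t2 = 312 * 692 = 215904 J
CP = (110982 - 215904) / (318 - 692)
= 280.54 W

280.54 W


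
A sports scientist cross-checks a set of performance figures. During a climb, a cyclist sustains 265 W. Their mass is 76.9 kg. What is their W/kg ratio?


Power-to-weight = 265 W / 76.9 kg
= 3.446 W/kg

3.446 W/kg


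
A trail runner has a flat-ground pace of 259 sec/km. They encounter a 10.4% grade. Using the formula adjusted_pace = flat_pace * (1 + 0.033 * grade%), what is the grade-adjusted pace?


Grade factor = 1 + 0.033 * 10.4 = 1.3432
Adjusted = 259 * 1.3432 = 347.89 sec/km

347.89 s/km


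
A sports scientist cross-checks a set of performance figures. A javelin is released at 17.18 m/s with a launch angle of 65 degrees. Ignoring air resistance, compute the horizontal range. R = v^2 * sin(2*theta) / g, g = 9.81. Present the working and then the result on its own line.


Launch speed squared = 295.1524
sin(2 * 65 deg) = 0.766044
Range = 295.1524 * 0.766044 / 9.81
= 23.048 m

23.048 m


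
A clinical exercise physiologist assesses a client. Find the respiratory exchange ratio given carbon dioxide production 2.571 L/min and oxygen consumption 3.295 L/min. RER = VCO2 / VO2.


VCO2 = 2.571 L/min
VO2 = 3.295 L/min
RER = 2.571 / 3.295 = 0.7803

0.7803


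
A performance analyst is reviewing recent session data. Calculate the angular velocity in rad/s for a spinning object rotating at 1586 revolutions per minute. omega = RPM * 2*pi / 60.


omega = RPM * 2*pi / 60
= 1586 * 6.28318531 / 60
= 166.086 rad/s

166.086 rad/s


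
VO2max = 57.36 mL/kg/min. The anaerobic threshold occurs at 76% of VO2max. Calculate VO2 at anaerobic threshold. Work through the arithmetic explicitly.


AT fraction = 76 / 100 = 0.76
AT VO2 = 57.36 * 0.76
= 43.59 mL/kg/min

43.59 mL/kg/min


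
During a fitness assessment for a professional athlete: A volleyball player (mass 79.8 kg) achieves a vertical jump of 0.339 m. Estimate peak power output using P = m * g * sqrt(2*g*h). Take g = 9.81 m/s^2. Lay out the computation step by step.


2 * g * h = 2 * 9.81 * 0.339 = 6.65118
sqrt(6.65118) = 2.578988 m/s
P = 79.8 * 9.81 * 2.578988 = 2018.93 W

2018.93 W


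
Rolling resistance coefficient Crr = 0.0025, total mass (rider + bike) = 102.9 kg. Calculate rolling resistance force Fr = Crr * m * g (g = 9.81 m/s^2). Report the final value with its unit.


Fr = Crr * m * g
= 0.0025 * 102.9 * 9.81
= 2.524 N

2.524 N


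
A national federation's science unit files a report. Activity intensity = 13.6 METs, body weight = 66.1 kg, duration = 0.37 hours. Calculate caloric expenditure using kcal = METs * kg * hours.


kcal = 13.6 * 66.1 * 0.37
= 898.96 * 0.37
= 332.62 kcal

332.62 kcal


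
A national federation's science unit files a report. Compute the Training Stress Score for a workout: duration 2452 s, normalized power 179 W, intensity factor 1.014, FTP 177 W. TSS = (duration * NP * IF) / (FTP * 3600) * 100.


Product = 2452 * 179 * 1.014 = 445052.712
Base = 177 * 3600 = 637200
TSS = 445052.712 / 637200 * 100 = 69.85

69.85 TSS


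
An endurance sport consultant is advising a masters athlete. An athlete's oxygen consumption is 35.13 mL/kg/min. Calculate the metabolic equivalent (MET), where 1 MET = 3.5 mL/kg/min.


MET = VO2 / 3.5
= 35.13 / 3.5
= 10.04 METs

10.04 METs


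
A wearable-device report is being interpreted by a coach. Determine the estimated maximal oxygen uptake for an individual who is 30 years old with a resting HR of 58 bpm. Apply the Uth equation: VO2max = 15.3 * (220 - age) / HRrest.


HRmax = 220 - 30 = 190
VO2max = 15.3 * (190 / 58)
= 15.3 * 3.2759
= 50.12 mL/kg/min

50.12 mL/kg/min


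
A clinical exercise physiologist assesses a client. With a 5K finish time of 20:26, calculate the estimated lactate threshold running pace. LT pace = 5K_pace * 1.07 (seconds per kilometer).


Race duration = 1226 s for 5 km
Average pace = 1226 / 5 = 245.2 s/km
LT pace = 245.2 * 1.07
= 262.36 s/km

262.36 s/km


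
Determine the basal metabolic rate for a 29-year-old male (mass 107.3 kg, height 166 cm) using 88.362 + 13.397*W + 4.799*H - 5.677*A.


BMR = 88.362 + 13.397*107.3 + 4.799*166 - 5.677*29
= 2157.86 kcal/day

2157.86 kcal/day


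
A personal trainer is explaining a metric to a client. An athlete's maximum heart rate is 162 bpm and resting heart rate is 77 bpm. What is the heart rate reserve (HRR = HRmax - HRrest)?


HRR = HRmax - HRrest
= 162 - 77
= 85 bpm

85 bpm


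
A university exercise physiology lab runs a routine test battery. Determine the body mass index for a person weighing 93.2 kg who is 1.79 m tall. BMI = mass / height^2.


BMI = mass / height^2
= 93.2 / 1.79^2
= 93.2 / 3.2041
= 29.09 kg/m^2

29.09 kg/m^2


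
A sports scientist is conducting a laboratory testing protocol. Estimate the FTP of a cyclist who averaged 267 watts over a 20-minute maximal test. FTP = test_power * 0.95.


FTP = 267 * 0.95 = 253.65 W

253.65 W


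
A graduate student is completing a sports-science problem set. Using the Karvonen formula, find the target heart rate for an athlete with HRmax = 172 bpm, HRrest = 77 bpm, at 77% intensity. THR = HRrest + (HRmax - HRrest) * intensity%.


HRR = 172 - 77 = 95
THR = 77 + 95 * 0.77
= 77 + 73.15
= 150.15 bpm

150.15 bpm


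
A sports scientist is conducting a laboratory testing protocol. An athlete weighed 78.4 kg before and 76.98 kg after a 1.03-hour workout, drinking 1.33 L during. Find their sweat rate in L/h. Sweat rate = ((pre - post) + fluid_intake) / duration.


Body mass change = 1.42 kg
Total sweat loss = 1.42 + 1.33 = 2.75 L
Rate = 2.75 / 1.03 = 2.67 L/h

2.67 L/h


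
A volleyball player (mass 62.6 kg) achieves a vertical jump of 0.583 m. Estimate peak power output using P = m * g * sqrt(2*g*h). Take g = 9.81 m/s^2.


2 * g * h = 2 * 9.81 * 0.583 = 11.43846
sqrt(11.43846) = 3.382079 m/s
P = 62.6 * 9.81 * 3.382079 = 2076.96 W

2076.96 W


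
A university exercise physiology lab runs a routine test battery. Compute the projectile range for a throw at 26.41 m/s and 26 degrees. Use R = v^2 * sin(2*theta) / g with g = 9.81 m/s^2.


Two times the angle = 52 degrees
sin(52) = 0.788011
R = 697.4881 * 0.788011 / 9.81 = 56.027 m

56.027 m


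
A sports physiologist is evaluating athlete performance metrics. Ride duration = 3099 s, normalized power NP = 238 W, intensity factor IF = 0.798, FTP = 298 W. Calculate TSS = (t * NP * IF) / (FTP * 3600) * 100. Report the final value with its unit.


Numerator = 3099 * 238 * 0.798 = 588574.476
Denominator = 298 * 3600 = 1072800
TSS = 588574.476 / 1072800 * 100
= 54.86

54.86 TSS


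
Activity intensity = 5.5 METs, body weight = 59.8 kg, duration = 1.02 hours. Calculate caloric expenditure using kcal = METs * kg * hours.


kcal = 5.5 * 59.8 * 1.02
= 328.9 * 1.02
= 335.48 kcal

335.48 kcal


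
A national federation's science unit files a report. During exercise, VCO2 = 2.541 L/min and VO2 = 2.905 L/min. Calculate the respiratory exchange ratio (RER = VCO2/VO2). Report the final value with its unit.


RER = VCO2 / VO2
= 2.541 / 2.905
= 0.8747

0.8747


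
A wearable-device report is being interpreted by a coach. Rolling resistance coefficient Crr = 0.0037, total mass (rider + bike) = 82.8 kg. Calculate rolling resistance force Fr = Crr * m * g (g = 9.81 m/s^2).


Fr = Crr * m * g
= 0.0037 * 82.8 * 9.81
= 3.005 N

3.005 N


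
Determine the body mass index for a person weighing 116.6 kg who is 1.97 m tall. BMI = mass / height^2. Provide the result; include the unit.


BMI = mass / height^2
= 116.6 / 1.97^2
= 116.6 / 3.8809
= 30.04 kg/m^2

30.04 kg/m^2


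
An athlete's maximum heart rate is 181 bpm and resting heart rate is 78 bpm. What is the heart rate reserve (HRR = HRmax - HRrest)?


HRR = HRmax - HRrest
= 181 - 78
= 103 bpm

103 bpm


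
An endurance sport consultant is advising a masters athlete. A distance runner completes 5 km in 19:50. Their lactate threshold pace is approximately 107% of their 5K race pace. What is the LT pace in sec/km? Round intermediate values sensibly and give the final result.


Convert to seconds: 19 min 50 s = 1190 s
Pace per km = 1190 / 5 = 238.0 s/km
LT pace = 238.0 * 1.07 = 254.66 s/km

254.66 s/km


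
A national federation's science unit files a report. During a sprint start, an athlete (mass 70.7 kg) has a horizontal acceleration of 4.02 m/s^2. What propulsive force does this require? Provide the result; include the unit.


Propulsive force = mass * acceleration
= 70.7 kg * 4.02 m/s^2
= 284.21 N

284.21 N


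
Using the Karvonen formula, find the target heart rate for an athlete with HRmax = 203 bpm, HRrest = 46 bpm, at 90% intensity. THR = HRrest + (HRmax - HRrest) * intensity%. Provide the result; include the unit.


HRR = 203 - 46 = 157
THR = 46 + 157 * 0.9
= 46 + 141.3
= 187.3 bpm

187.3 bpm


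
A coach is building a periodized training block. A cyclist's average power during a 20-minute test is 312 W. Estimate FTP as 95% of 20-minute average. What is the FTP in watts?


FTP = 20-min power * 0.95
= 312 * 0.95
= 296.4 W

296.4 W


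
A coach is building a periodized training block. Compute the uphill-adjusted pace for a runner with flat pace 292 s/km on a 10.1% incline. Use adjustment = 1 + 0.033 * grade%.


Adjustment factor = 1 + 0.033 * 10.1 = 1.3333
Grade-adjusted pace = 292 * 1.3333 = 389.32 s/km

389.32 s/km


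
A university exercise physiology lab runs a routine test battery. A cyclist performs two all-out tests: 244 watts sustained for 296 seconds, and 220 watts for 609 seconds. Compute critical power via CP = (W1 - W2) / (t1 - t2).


W1 = P1 * t1 = 244 * 296 = 72224 J
W2 = P2 * t2 = 220 * 609 = 133980 J
CP = (72224 - 133980) / (296 - 609)
= 197.3 W

197.3 W


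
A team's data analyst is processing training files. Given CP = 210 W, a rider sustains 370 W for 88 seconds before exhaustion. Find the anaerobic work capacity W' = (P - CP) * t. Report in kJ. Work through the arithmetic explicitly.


Excess power = 370 - 210 = 160 W
Work above CP = 160 * 88 = 14080 J
W' = 14.08 kJ

14.08 kJ


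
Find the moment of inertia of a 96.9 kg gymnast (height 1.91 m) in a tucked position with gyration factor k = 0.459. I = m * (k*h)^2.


Radius of gyration = 0.459 * 1.91 = 0.87669 m
I = 96.9 * 0.87669^2
= 96.9 * 0.768585
= 74.476 kg*m^2

74.476 kg*m^2


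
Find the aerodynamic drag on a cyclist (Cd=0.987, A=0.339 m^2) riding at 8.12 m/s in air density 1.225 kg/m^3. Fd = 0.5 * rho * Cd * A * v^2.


Fd = 0.5 * 1.225 * 0.987 * 0.339 * 8.12^2
= 0.5 * 1.225 * 0.987 * 0.339 * 65.9344
= 13.512 N

13.512 N


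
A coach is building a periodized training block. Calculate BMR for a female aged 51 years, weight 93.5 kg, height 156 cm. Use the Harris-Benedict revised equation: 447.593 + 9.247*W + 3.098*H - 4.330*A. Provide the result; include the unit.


Substituting values:
W term = 9.247 * 93.5 = 864.5945
H term = 3.098 * 156 = 483.288
A term = 4.330 * 51 = 220.83
BMR = 1574.65 kcal/day

1574.65 kcal/day


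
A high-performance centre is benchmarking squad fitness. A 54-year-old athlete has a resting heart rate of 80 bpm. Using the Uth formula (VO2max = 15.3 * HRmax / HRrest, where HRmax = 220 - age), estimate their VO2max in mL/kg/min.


HRmax = 220 - 54 = 166 bpm
Ratio = HRmax / HRrest = 166 / 80 = 2.075
VO2max = 15.3 * 2.075 = 31.75 mL/kg/min

31.75 mL/kg/min


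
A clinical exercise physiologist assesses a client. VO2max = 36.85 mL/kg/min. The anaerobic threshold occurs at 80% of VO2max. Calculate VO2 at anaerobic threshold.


AT fraction = 80 / 100 = 0.8
AT VO2 = 36.85 * 0.8
= 29.48 mL/kg/min

29.48 mL/kg/min


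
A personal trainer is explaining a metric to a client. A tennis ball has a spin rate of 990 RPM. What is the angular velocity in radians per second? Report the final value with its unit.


Convert RPM to rad/s: multiply by 2*pi and divide by 60
omega = 990 * 2 * pi / 60
= 103.673 rad/s

103.673 rad/s


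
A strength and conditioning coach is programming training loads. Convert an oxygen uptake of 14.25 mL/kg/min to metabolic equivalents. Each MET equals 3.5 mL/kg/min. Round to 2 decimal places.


One MET = 3.5 mL/kg/min
Number of METs = 14.25 / 3.5
= 4.07 METs

4.07 METs


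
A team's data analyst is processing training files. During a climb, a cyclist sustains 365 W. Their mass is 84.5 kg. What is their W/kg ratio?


Power-to-weight = 365 W / 84.5 kg
= 4.32 W/kg

4.32 W/kg


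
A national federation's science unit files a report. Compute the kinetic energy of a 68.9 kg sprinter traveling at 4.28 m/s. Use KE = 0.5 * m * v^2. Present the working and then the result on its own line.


Velocity squared = 18.3184
KE = 0.5 * 68.9 * 18.3184 = 631.07 J

631.07 J


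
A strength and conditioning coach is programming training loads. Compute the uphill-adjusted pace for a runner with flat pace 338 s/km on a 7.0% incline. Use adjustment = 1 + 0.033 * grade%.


Adjustment factor = 1 + 0.033 * 7.0 = 1.231
Grade-adjusted pace = 338 * 1.231 = 416.08 s/km

416.08 s/km


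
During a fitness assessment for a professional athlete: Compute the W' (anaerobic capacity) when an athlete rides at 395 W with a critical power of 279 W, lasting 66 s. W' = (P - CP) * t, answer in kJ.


Above-CP power = 116 W
Duration = 66 s
W' = 116 * 66 = 7656 J
Convert: 7656 / 1000 = 7.656 kJ

7.656 kJ


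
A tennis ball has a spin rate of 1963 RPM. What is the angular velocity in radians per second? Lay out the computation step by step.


Convert RPM to rad/s: multiply by 2*pi and divide by 60
omega = 1963 * 2 * pi / 60
= 205.565 rad/s

205.565 rad/s


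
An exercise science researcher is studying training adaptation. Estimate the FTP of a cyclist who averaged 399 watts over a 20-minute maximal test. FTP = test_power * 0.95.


FTP = 399 * 0.95 = 379.05 W

379.05 W


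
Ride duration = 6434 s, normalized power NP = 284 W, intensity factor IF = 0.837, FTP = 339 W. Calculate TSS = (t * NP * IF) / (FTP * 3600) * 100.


Numerator = 6434 * 284 * 0.837 = 1529413.272
Denominator = 339 * 3600 = 1220400
TSS = 1529413.272 / 1220400 * 100
= 125.32

125.32 TSS


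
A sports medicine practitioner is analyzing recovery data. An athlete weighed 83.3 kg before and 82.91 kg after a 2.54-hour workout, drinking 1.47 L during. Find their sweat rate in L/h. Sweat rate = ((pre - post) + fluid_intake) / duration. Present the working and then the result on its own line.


Body mass change = 0.39 kg
Total sweat loss = 0.39 + 1.47 = 1.86 L
Rate = 1.86 / 2.54 = 0.732 L/h

0.732 L/h


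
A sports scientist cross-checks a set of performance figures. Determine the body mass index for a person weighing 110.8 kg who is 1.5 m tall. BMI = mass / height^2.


BMI = mass / height^2
= 110.8 / 1.5^2
= 110.8 / 2.25
= 49.24 kg/m^2

49.24 kg/m^2


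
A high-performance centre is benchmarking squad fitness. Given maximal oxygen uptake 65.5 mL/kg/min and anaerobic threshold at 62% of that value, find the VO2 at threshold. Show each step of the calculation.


Percentage as decimal = 0.62
VO2 at AT = 65.5 * 0.62 = 40.61 mL/kg/min

40.61 mL/kg/min


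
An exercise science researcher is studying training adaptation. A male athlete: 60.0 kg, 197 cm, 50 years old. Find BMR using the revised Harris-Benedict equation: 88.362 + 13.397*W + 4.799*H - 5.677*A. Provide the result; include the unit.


Intercept = 88.362
Weight contribution = 13.397 * 60.0 = 803.82
Height contribution = 4.799 * 197 = 945.403
Age contribution = 5.677 * 50 = 283.85
BMR = 88.362 + 803.82 + 945.403 - 283.85
= 1553.74 kcal/day

1553.74 kcal/day


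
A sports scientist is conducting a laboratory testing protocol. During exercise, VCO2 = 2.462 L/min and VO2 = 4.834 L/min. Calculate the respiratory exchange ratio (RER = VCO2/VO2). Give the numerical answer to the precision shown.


RER = VCO2 / VO2
= 2.462 / 4.834
= 0.5093

0.5093


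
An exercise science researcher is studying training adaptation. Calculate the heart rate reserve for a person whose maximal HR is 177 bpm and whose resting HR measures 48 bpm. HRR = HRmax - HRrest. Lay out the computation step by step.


HRmax = 177 bpm
HRrest = 48 bpm
HRR = 177 - 48 = 129 bpm

129 bpm


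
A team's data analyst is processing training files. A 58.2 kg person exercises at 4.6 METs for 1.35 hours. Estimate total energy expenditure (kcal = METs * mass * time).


Energy = METs * mass(kg) * time(h)
= 4.6 * 58.2 * 1.35
= 361.42 kcal

361.42 kcal


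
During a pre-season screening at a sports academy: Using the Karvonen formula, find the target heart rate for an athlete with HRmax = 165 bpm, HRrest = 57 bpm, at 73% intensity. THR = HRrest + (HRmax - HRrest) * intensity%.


HRR = 165 - 57 = 108
THR = 57 + 108 * 0.73
= 57 + 78.84
= 135.84 bpm

135.84 bpm


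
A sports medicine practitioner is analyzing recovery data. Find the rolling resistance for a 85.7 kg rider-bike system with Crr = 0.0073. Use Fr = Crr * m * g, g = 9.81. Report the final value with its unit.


m * g = 85.7 * 9.81 = 840.717 N
Fr = 0.0073 * 840.717 = 6.137 N

6.137 N


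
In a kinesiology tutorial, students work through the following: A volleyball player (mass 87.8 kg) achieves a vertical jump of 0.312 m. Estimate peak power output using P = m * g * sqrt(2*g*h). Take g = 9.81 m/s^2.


2 * g * h = 2 * 9.81 * 0.312 = 6.12144
sqrt(6.12144) = 2.474154 m/s
P = 87.8 * 9.81 * 2.474154 = 2131.03 W

2131.03 W


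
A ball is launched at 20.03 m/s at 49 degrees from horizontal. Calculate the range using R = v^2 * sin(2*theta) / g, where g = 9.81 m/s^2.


sin(2 * 49) = sin(98) = 0.990268
v^2 = 20.03^2 = 401.2009
R = 401.2009 * 0.990268 / 9.81
= 40.499 m

40.499 m


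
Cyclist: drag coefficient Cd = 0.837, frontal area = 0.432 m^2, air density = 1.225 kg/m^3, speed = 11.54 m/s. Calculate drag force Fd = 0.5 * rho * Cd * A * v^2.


v^2 = 11.54^2 = 133.1716
Fd = 0.5 * 1.225 * 0.837 * 0.432 * 133.1716
= 29.494 N

29.494 N


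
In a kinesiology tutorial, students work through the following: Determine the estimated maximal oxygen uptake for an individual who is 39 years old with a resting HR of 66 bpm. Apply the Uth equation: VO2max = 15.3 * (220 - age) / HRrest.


HRmax = 220 - 39 = 181
VO2max = 15.3 * (181 / 66)
= 15.3 * 2.7424
= 41.96 mL/kg/min

41.96 mL/kg/min


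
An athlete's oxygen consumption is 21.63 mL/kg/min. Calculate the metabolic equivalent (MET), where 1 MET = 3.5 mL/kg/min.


MET = VO2 / 3.5
= 21.63 / 3.5
= 6.18 METs

6.18 METs


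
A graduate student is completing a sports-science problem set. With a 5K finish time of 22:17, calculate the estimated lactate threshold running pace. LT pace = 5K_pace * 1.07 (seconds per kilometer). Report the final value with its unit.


Race duration = 1337 s for 5 km
Average pace = 1337 / 5 = 267.4 s/km
LT pace = 267.4 * 1.07
= 286.12 s/km

286.12 s/km


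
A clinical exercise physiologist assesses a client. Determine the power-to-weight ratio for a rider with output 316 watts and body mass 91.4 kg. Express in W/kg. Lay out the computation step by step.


P/W = 316 / 91.4 = 3.457 W/kg

3.457 W/kg


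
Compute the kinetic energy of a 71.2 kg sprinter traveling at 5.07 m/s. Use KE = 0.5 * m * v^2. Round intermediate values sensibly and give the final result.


Velocity squared = 25.7049
KE = 0.5 * 71.2 * 25.7049 = 915.09 J

915.09 J


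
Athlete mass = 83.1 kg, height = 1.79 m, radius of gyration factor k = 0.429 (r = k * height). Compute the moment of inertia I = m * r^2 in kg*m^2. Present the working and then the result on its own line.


r = k * height = 0.429 * 1.79 = 0.76791 m
r^2 = 0.76791^2 = 0.589686
I = 83.1 * 0.589686 = 49.003 kg*m^2

49.003 kg*m^2


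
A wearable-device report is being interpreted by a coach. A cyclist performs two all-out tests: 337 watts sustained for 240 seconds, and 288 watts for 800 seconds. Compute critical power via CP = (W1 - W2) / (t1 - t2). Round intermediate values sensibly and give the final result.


W1 = P1 * t1 = 337 * 240 = 80880 J
W2 = P2 * t2 = 288 * 800 = 230400 J
CP = (80880 - 230400) / (240 - 800)
= 267.0 W

267.0 W


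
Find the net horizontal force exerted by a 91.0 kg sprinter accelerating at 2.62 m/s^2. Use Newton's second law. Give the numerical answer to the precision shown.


Newton's second law: F = m * a
F = 91.0 * 2.62 = 238.42 N

238.42 N


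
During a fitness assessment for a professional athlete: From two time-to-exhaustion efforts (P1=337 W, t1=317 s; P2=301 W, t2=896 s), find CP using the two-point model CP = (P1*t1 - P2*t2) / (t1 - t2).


Work in trial 1 = 106829 J
Work in trial 2 = 269696 J
Delta work = -162867 J
Delta time = -579 s
CP = -162867 / -579 = 281.29 W

281.29 W


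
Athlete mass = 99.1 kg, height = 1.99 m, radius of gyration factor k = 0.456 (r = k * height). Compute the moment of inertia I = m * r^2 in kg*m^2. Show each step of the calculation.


r = k * height = 0.456 * 1.99 = 0.90744 m
r^2 = 0.90744^2 = 0.823447
I = 99.1 * 0.823447 = 81.604 kg*m^2

81.604 kg*m^2


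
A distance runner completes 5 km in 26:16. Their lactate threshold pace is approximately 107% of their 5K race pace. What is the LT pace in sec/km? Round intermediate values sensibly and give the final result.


Convert to seconds: 26 min 16 s = 1576 s
Pace per km = 1576 / 5 = 315.2 s/km
LT pace = 315.2 * 1.07 = 337.26 s/km

337.26 s/km


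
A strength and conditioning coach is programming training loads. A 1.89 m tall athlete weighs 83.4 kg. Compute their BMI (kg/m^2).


height^2 = 3.5721 m^2
BMI = 83.4 / 3.5721 = 23.35 kg/m^2

23.35 kg/m^2


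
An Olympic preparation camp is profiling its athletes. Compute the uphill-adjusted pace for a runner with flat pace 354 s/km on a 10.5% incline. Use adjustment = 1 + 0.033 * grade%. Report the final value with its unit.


Adjustment factor = 1 + 0.033 * 10.5 = 1.3465
Grade-adjusted pace = 354 * 1.3465 = 476.66 s/km

476.66 s/km


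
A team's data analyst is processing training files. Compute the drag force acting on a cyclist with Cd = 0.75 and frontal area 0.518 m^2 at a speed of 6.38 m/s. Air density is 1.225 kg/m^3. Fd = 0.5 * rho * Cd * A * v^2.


Step 1: v^2 = 40.7044
Step 2: Fd = 0.5 * 1.225 * 0.75 * 0.518 * 40.7044
= 9.686 N

9.686 N


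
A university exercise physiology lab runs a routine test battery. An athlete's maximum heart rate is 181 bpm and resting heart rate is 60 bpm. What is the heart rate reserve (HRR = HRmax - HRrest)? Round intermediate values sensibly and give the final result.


HRR = HRmax - HRrest
= 181 - 60
= 121 bpm

121 bpm


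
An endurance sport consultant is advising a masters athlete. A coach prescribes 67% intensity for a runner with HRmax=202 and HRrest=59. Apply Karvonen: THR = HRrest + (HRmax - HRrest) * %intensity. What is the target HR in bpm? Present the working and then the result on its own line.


Heart rate reserve = 202 - 59 = 143
Intensity fraction = 67 / 100 = 0.67
THR = 59 + 143 * 0.67 = 154.81 bpm

154.81 bpm
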